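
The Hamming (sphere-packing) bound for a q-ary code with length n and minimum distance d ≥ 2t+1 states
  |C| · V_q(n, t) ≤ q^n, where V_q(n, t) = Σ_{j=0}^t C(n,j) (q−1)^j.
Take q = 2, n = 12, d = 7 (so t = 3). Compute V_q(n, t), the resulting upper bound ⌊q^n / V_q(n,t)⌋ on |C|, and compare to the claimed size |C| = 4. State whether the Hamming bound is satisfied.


V_q(n, t) = 299, q^n = 4096, Hamming bound = 13, |C| = 4 ≤ bound (satisfied).

Step 1: Compute V_q(n, t) = Σ_{j=0}^3 C(n, j) (q−1)^j.
  j = 0: C(12,0)·(1)^0 = 1·1 = 1.
  j = 1: C(12,1)·(1)^1 = 12·1 = 12.
  j = 2: C(12,2)·(1)^2 = 66·1 = 66.
  j = 3: C(12,3)·(1)^3 = 220·1 = 220.
  V_q(n, t) = 1 + 12 + 66 + 220 = 299.
Step 2: q^n = 2^12 = 4096.
Step 3: Hamming bound ⌊q^n / V_q(n,t)⌋ = ⌊4096/299⌋ = 13.
Step 4: Compare |C| = 4 to 13: satisfied.
The claimed |C| lies below the Hamming bound.


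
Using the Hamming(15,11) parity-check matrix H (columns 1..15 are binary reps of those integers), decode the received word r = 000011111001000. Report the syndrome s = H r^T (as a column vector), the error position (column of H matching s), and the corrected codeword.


s = (1, 0, 0, 1)^T, error position = 9, corrected codeword c = 000011110001000

Compute s = H r^T mod 2 one row at a time:
  s_1 = 1 + 1 + 0 + 0 + 1 + 0 + 0 + 0 = 3 ≡ 1 (mod 2).
  s_2 = 0 + 1 + 1 + 1 + 1 + 0 + 0 + 0 = 4 ≡ 0 (mod 2).
  s_3 = 0 + 0 + 1 + 1 + 0 + 0 + 0 + 0 = 2 ≡ 0 (mod 2).
  s_4 = 0 + 0 + 1 + 1 + 1 + 0 + 0 + 0 = 3 ≡ 1 (mod 2).
s = (1, 0, 0, 1)^T — this equals column 9 of H (binary 1001), so error is at position 9.
Correct: flip bit 9 of r = 000011111001000 to get c = 000011110001000.


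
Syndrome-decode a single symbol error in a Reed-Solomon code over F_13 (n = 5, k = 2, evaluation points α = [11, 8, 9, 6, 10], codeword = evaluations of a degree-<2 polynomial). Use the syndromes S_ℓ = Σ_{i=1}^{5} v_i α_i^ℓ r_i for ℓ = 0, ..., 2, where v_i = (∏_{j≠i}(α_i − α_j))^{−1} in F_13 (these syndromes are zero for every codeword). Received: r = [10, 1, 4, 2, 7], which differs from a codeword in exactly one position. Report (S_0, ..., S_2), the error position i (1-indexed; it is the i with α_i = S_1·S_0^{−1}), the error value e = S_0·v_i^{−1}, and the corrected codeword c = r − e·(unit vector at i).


S = (11, 1, 6), error at position 4, error magnitude e = 7, c = [10, 1, 4, 8, 7].

Step 1: column multipliers v_i = (∏_{j≠i}(α_i − α_j))^{−1} mod 13.
  i = 1 (α = 11): (11−8)(11−9)(11−6)(11−10) = 3·2·5·1 = 30 ≡ 4, so v_1 = 4^{−1} = 10 (mod 13).
  i = 2 (α = 8): (8−11)(8−9)(8−6)(8−10) = (−3)·(−1)·2·(−2) = −12 ≡ 1, so v_2 = 1^{−1} = 1 (mod 13).
  i = 3 (α = 9): (9−11)(9−8)(9−6)(9−10) = (−2)·1·3·(−1) = 6 ≡ 6, so v_3 = 6^{−1} = 11 (mod 13).
  i = 4 (α = 6): (6−11)(6−8)(6−9)(6−10) = (−5)·(−2)·(−3)·(−4) = 120 ≡ 3, so v_4 = 3^{−1} = 9 (mod 13).
  i = 5 (α = 10): (10−11)(10−8)(10−9)(10−6) = (−1)·2·1·4 = −8 ≡ 5, so v_5 = 5^{−1} = 8 (mod 13).
  v = [10, 1, 11, 9, 8].
Step 2: syndromes of r = [10, 1, 4, 2, 7] (all sums mod 13).
  S_0 = Σ v_i r_i = 10·10 + 1·1 + 11·4 + 9·2 + 8·7 = 219 ≡ 11.
  S_1 = Σ v_i α_i r_i = 10·11·10 + 1·8·1 + 11·9·4 + 9·6·2 + 8·10·7 = 2172 ≡ 1.
  α_i^2 mod 13 = [4, 12, 3, 10, 9].
  S_2 = Σ v_i α_i^2 r_i = 10·4·10 + 1·12·1 + 11·3·4 + 9·10·2 + 8·9·7 = 1228 ≡ 6.
  S = (11, 1, 6) ≠ 0, so r is not a codeword (an error is present).
Step 3: locate the error. For a single error e at position i, S_ℓ = v_i·e·α_i^ℓ, so α_err = S_1/S_0.
  S_0^{−1} = 11^{−1} = 6 (mod 13), so α_err = 1·6 = 6 ≡ 6 = α_4. Error position i = 4.
  Consistency check: S_2/S_1 = 6·1 = 6 ≡ 6 = α_err ✓ (single-error assumption holds).
Step 4: error magnitude e = S_0/v_4 = S_0·∏_{j≠4}(α_4 − α_j) = 11·3 = 33 ≡ 7 (mod 13).
Step 5: correct position 4: c_4 = r_4 − e = 2 − 7 ≡ 8 (mod 13). Hence c = [10, 1, 4, 8, 7].
  Check: interpolating c through the α_i gives m(x) = 3 + 3·x (degree < 2) with m(α_i) = c_i for every i, so c is indeed a codeword.


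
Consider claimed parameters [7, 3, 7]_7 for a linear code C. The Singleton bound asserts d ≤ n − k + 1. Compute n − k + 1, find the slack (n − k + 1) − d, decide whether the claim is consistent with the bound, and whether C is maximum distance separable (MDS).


Singleton RHS = n − k + 1 = 5, slack = -2, bound violated (no such code; not MDS).

Singleton bound: d ≤ n − k + 1.
Here n = 7, k = 3, so n − k + 1 = 5.
Given d = 7, check d ≤ 5: NO.
Slack = (n − k + 1) − d = -2.
The slack is negative: d = 7 exceeds n − k + 1 = 5 by 2, so the Singleton bound is violated and no linear [7, 3, 7]_7 code can exist. In particular it is not MDS (MDS requires d = n − k + 1 exactly).
Description: the claimed parameters are [7, 3, 7]_7; such a code would be impossible (violates the Singleton bound).


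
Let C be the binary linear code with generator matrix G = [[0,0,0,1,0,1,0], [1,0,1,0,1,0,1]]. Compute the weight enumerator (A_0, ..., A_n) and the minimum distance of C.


Weight distribution: A_0 = 1, A_2 = 1, A_4 = 1, A_6 = 1. Minimum distance d = 2.

Enumerate all 2^2 = 4 messages m ∈ F_2^2.
For each, compute codeword c = mG in F_2^7, then tally its weight.
  m = 00 → c = 0000000, weight = 0.
  m = 10 → c = 0001010, weight = 2.
  m = 01 → c = 1010101, weight = 4.
  m = 11 → c = 1011111, weight = 6.
Tally weights:
  weight 0: 1 codewords.
  weight 2: 1 codewords.
  weight 4: 1 codewords.
  weight 6: 1 codewords.
Minimum distance d = smallest w > 0 with A_w > 0 = 2.
Sanity: Σ A_w = 4 = 2^2 = 4 ✓.


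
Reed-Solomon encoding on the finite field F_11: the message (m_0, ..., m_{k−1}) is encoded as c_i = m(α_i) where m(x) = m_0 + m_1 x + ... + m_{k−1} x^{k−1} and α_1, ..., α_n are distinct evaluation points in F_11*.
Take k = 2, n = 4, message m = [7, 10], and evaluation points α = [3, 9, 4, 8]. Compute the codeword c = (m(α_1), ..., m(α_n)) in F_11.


c = [4, 9, 3, 10]

Message polynomial: m(x) = 7 + 10·x (mod 11).
For each evaluation point α_i, compute m(α_i) mod 11:
  α_1 = 3: Horner steps 10 → 4, so m(3) = 4.
  α_2 = 9: Horner steps 10 → 9, so m(9) = 9.
  α_3 = 4: Horner steps 10 → 3, so m(4) = 3.
  α_4 = 8: Horner steps 10 → 10, so m(8) = 10.
Codeword c = [4, 9, 3, 10] ∈ F_11^4.


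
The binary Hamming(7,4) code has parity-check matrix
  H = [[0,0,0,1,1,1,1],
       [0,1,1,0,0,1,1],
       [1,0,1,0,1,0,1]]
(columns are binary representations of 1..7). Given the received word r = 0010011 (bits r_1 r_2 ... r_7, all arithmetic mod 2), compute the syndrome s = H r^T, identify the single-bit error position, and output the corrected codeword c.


s = (0, 1, 0)^T, error position = 2, corrected codeword c = 0110011

Compute s = H r^T mod 2 one row at a time:
  s_1 = 0 + 0 + 1 + 1 = 2 ≡ 0 (mod 2).
  s_2 = 0 + 1 + 1 + 1 = 3 ≡ 1 (mod 2).
  s_3 = 0 + 1 + 0 + 1 = 2 ≡ 0 (mod 2).
s = (0, 1, 0)^T — this equals column 2 of H (binary 010), so error is at position 2.
Correct: flip bit 2 of r = 0010011 to get c = 0110011.


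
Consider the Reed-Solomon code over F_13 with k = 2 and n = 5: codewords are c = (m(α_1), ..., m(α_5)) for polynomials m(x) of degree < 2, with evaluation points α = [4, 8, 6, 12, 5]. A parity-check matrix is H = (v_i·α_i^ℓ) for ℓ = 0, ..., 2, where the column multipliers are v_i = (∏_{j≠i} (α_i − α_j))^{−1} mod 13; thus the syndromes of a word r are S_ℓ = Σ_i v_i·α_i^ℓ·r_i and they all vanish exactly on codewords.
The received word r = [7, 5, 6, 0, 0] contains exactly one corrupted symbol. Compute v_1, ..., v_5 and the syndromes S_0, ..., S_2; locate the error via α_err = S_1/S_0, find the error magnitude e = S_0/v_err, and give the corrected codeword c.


S = (2, 11, 2), error at position 4, error magnitude e = 10, c = [7, 5, 6, 3, 0].

Step 1: column multipliers v_i = (∏_{j≠i}(α_i − α_j))^{−1} mod 13.
  i = 1 (α = 4): (4−8)(4−6)(4−12)(4−5) = (−4)·(−2)·(−8)·(−1) = 64 ≡ 12, so v_1 = 12^{−1} = 12 (mod 13).
  i = 2 (α = 8): (8−4)(8−6)(8−12)(8−5) = 4·2·(−4)·3 = −96 ≡ 8, so v_2 = 8^{−1} = 5 (mod 13).
  i = 3 (α = 6): (6−4)(6−8)(6−12)(6−5) = 2·(−2)·(−6)·1 = 24 ≡ 11, so v_3 = 11^{−1} = 6 (mod 13).
  i = 4 (α = 12): (12−4)(12−8)(12−6)(12−5) = 8·4·6·7 = 1344 ≡ 5, so v_4 = 5^{−1} = 8 (mod 13).
  i = 5 (α = 5): (5−4)(5−8)(5−6)(5−12) = 1·(−3)·(−1)·(−7) = −21 ≡ 5, so v_5 = 5^{−1} = 8 (mod 13).
  v = [12, 5, 6, 8, 8].
Step 2: syndromes of r = [7, 5, 6, 0, 0] (all sums mod 13).
  S_0 = Σ v_i r_i = 12·7 + 5·5 + 6·6 + 8·0 + 8·0 = 145 ≡ 2.
  S_1 = Σ v_i α_i r_i = 12·4·7 + 5·8·5 + 6·6·6 + 8·12·0 + 8·5·0 = 752 ≡ 11.
  α_i^2 mod 13 = [3, 12, 10, 1, 12].
  S_2 = Σ v_i α_i^2 r_i = 12·3·7 + 5·12·5 + 6·10·6 + 8·1·0 + 8·12·0 = 912 ≡ 2.
  S = (2, 11, 2) ≠ 0, so r is not a codeword (an error is present).
Step 3: locate the error. For a single error e at position i, S_ℓ = v_i·e·α_i^ℓ, so α_err = S_1/S_0.
  S_0^{−1} = 2^{−1} = 7 (mod 13), so α_err = 11·7 = 77 ≡ 12 = α_4. Error position i = 4.
  Consistency check: S_2/S_1 = 2·6 = 12 ≡ 12 = α_err ✓ (single-error assumption holds).
Step 4: error magnitude e = S_0/v_4 = S_0·∏_{j≠4}(α_4 − α_j) = 2·5 = 10 ≡ 10 (mod 13).
Step 5: correct position 4: c_4 = r_4 − e = 0 − 10 ≡ 3 (mod 13). Hence c = [7, 5, 6, 3, 0].
  Check: interpolating c through the α_i gives m(x) = 9 + 6·x (degree < 2) with m(α_i) = c_i for every i, so c is indeed a codeword.


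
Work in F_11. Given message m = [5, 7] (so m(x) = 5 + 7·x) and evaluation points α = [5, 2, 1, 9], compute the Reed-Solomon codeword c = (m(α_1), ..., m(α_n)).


c = [7, 8, 1, 2]

Message polynomial: m(x) = 5 + 7·x (mod 11).
For each evaluation point α_i, compute m(α_i) mod 11:
  α_1 = 5: Horner steps 7 → 7, so m(5) = 7.
  α_2 = 2: Horner steps 7 → 8, so m(2) = 8.
  α_3 = 1: Horner steps 7 → 1, so m(1) = 1.
  α_4 = 9: Horner steps 7 → 2, so m(9) = 2.
Codeword c = [7, 8, 1, 2] ∈ F_11^4.


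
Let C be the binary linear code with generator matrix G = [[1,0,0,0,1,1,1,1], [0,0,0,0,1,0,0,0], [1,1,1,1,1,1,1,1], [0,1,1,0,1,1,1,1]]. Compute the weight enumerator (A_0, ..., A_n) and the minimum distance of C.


Weight distribution: A_0 = 1, A_1 = 1, A_2 = 1, A_3 = 3, A_4 = 4, A_5 = 3, A_6 = 1, A_7 = 1, A_8 = 1. Minimum distance d = 1.

Enumerate all 2^4 = 16 messages m ∈ F_2^4.
For each, compute codeword c = mG in F_2^8, then tally its weight.
  m = 0000 → c = 00000000, weight = 0.
  m = 1000 → c = 10001111, weight = 5.
  m = 0100 → c = 00001000, weight = 1.
  m = 1100 → c = 10000111, weight = 4.
  m = 0010 → c = 11111111, weight = 8.
  m = 1010 → c = 01110000, weight = 3.
  m = 0110 → c = 11110111, weight = 7.
  m = 1110 → c = 01111000, weight = 4.
  m = 0001 → c = 01101111, weight = 6.
  m = 1001 → c = 11100000, weight = 3.
  m = 0101 → c = 01100111, weight = 5.
  m = 1101 → c = 11101000, weight = 4.
  m = 0011 → c = 10010000, weight = 2.
  m = 1011 → c = 00011111, weight = 5.
  m = 0111 → c = 10011000, weight = 3.
  m = 1111 → c = 00010111, weight = 4.
Tally weights:
  weight 0: 1 codewords.
  weight 1: 1 codewords.
  weight 2: 1 codewords.
  weight 3: 3 codewords.
  weight 4: 4 codewords.
  weight 5: 3 codewords.
  weight 6: 1 codewords.
  weight 7: 1 codewords.
  weight 8: 1 codewords.
Minimum distance d = smallest w > 0 with A_w > 0 = 1.
Sanity: Σ A_w = 16 = 2^4 = 16 ✓.


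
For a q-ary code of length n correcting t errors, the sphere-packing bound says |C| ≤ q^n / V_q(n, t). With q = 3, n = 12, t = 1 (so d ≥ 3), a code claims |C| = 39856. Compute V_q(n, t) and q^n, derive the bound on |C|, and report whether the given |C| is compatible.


V_q(n, t) = 25, q^n = 531441, Hamming bound = 21257, |C| = 39856 > bound (violated).

Step 1: Compute V_q(n, t) = Σ_{j=0}^1 C(n, j) (q−1)^j.
  j = 0: C(12,0)·(2)^0 = 1·1 = 1.
  j = 1: C(12,1)·(2)^1 = 12·2 = 24.
  V_q(n, t) = 1 + 24 = 25.
Step 2: q^n = 3^12 = 531441.
Step 3: Hamming bound ⌊q^n / V_q(n,t)⌋ = ⌊531441/25⌋ = 21257.
Step 4: Compare |C| = 39856 to 21257: violated.
The claimed |C| lies above the Hamming bound, so no 3-ary code of length 12 with d ≥ 3 can have 39856 codewords.


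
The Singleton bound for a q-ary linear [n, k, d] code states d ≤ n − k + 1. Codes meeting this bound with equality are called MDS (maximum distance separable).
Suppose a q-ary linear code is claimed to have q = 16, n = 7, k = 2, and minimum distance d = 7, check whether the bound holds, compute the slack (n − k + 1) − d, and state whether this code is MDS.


Singleton RHS = n − k + 1 = 6, slack = -1, bound violated (no such code; not MDS).

Singleton bound: d ≤ n − k + 1.
Here n = 7, k = 2, so n − k + 1 = 6.
Given d = 7, check d ≤ 6: NO.
Slack = (n − k + 1) − d = -1.
The slack is negative: d = 7 exceeds n − k + 1 = 6 by 1, so the Singleton bound is violated and no linear [7, 2, 7]_16 code can exist. In particular it is not MDS (MDS requires d = n − k + 1 exactly).
Description: the claimed parameters are [7, 2, 7]_16; such a code would be impossible (violates the Singleton bound).


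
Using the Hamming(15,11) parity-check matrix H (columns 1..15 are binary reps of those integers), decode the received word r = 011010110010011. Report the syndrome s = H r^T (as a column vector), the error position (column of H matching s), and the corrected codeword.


s = (0, 0, 0, 1)^T, error position = 1, corrected codeword c = 111010110010011

Compute s = H r^T mod 2 one row at a time:
  s_1 = 1 + 0 + 0 + 1 + 0 + 0 + 1 + 1 = 4 ≡ 0 (mod 2).
  s_2 = 0 + 1 + 0 + 1 + 0 + 0 + 1 + 1 = 4 ≡ 0 (mod 2).
  s_3 = 1 + 1 + 0 + 1 + 0 + 1 + 1 + 1 = 6 ≡ 0 (mod 2).
  s_4 = 0 + 1 + 1 + 1 + 0 + 1 + 0 + 1 = 5 ≡ 1 (mod 2).
s = (0, 0, 0, 1)^T — this equals column 1 of H (binary 0001), so error is at position 1.
Correct: flip bit 1 of r = 011010110010011 to get c = 111010110010011.


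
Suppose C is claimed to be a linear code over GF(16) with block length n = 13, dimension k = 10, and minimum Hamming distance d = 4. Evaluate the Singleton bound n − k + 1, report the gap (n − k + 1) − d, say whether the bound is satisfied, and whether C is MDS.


Singleton RHS = n − k + 1 = 4, slack = 0, bound satisfied, MDS.

Singleton bound: d ≤ n − k + 1.
Here n = 13, k = 10, so n − k + 1 = 4.
Given d = 4, check d ≤ 4: YES.
Slack = (n − k + 1) − d = 0.
The code is MDS (slack = 0).
Description: the claimed parameters are [13, 10, 4]_16; such a code would be MDS (meets Singleton bound).


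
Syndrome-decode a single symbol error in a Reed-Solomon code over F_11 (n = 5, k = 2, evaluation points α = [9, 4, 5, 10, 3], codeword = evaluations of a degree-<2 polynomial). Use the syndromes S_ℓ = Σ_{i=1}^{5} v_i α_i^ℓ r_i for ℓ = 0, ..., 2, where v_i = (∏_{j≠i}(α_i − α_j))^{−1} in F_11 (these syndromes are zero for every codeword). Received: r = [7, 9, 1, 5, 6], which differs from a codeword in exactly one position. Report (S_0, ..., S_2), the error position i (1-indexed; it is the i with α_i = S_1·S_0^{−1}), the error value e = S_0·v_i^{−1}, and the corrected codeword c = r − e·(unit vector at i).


S = (5, 1, 9), error at position 1, error magnitude e = 5, c = [2, 9, 1, 5, 6].

Step 1: column multipliers v_i = (∏_{j≠i}(α_i − α_j))^{−1} mod 11.
  i = 1 (α = 9): (9−4)(9−5)(9−10)(9−3) = 5·4·(−1)·6 = −120 ≡ 1, so v_1 = 1^{−1} = 1 (mod 11).
  i = 2 (α = 4): (4−9)(4−5)(4−10)(4−3) = (−5)·(−1)·(−6)·1 = −30 ≡ 3, so v_2 = 3^{−1} = 4 (mod 11).
  i = 3 (α = 5): (5−9)(5−4)(5−10)(5−3) = (−4)·1·(−5)·2 = 40 ≡ 7, so v_3 = 7^{−1} = 8 (mod 11).
  i = 4 (α = 10): (10−9)(10−4)(10−5)(10−3) = 1·6·5·7 = 210 ≡ 1, so v_4 = 1^{−1} = 1 (mod 11).
  i = 5 (α = 3): (3−9)(3−4)(3−5)(3−10) = (−6)·(−1)·(−2)·(−7) = 84 ≡ 7, so v_5 = 7^{−1} = 8 (mod 11).
  v = [1, 4, 8, 1, 8].
Step 2: syndromes of r = [7, 9, 1, 5, 6] (all sums mod 11).
  S_0 = Σ v_i r_i = 1·7 + 4·9 + 8·1 + 1·5 + 8·6 = 104 ≡ 5.
  S_1 = Σ v_i α_i r_i = 1·9·7 + 4·4·9 + 8·5·1 + 1·10·5 + 8·3·6 = 441 ≡ 1.
  α_i^2 mod 11 = [4, 5, 3, 1, 9].
  S_2 = Σ v_i α_i^2 r_i = 1·4·7 + 4·5·9 + 8·3·1 + 1·1·5 + 8·9·6 = 669 ≡ 9.
  S = (5, 1, 9) ≠ 0, so r is not a codeword (an error is present).
Step 3: locate the error. For a single error e at position i, S_ℓ = v_i·e·α_i^ℓ, so α_err = S_1/S_0.
  S_0^{−1} = 5^{−1} = 9 (mod 11), so α_err = 1·9 = 9 ≡ 9 = α_1. Error position i = 1.
  Consistency check: S_2/S_1 = 9·1 = 9 ≡ 9 = α_err ✓ (single-error assumption holds).
Step 4: error magnitude e = S_0/v_1 = S_0·∏_{j≠1}(α_1 − α_j) = 5·1 = 5 ≡ 5 (mod 11).
Step 5: correct position 1: c_1 = r_1 − e = 7 − 5 ≡ 2 (mod 11). Hence c = [2, 9, 1, 5, 6].
  Check: interpolating c through the α_i gives m(x) = 8 + 3·x (degree < 2) with m(α_i) = c_i for every i, so c is indeed a codeword.


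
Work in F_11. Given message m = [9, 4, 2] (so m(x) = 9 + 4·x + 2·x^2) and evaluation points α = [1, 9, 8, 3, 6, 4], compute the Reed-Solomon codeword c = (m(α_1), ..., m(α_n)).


c = [4, 9, 4, 6, 6, 2]

Message polynomial: m(x) = 9 + 4·x + 2·x^2 (mod 11).
For each evaluation point α_i, compute m(α_i) mod 11:
  α_1 = 1: Horner steps 2 → 6 → 4, so m(1) = 4.
  α_2 = 9: Horner steps 2 → 0 → 9, so m(9) = 9.
  α_3 = 8: Horner steps 2 → 9 → 4, so m(8) = 4.
  α_4 = 3: Horner steps 2 → 10 → 6, so m(3) = 6.
  α_5 = 6: Horner steps 2 → 5 → 6, so m(6) = 6.
  α_6 = 4: Horner steps 2 → 1 → 2, so m(4) = 2.
Codeword c = [4, 9, 4, 6, 6, 2] ∈ F_11^6.


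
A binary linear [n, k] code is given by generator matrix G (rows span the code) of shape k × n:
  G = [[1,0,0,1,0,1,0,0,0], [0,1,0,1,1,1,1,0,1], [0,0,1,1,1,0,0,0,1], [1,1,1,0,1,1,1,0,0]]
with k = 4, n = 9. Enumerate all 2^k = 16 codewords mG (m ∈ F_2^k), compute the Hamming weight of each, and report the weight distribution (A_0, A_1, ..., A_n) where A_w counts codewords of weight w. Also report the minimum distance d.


Weight distribution: A_0 = 1, A_2 = 1, A_3 = 4, A_4 = 3, A_5 = 4, A_6 = 3. Minimum distance d = 2.

Enumerate all 2^4 = 16 messages m ∈ F_2^4.
For each, compute codeword c = mG in F_2^9, then tally its weight.
  m = 0000 → c = 000000000, weight = 0.
  m = 1000 → c = 100101000, weight = 3.
  m = 0100 → c = 010111101, weight = 6.
  m = 1100 → c = 110010101, weight = 5.
  m = 0010 → c = 001110001, weight = 4.
  m = 1010 → c = 101011001, weight = 5.
  m = 0110 → c = 011001100, weight = 4.
  m = 1110 → c = 111100100, weight = 5.
  m = 0001 → c = 111011100, weight = 6.
  m = 1001 → c = 011110100, weight = 5.
  m = 0101 → c = 101100001, weight = 4.
  m = 1101 → c = 001001001, weight = 3.
  m = 0011 → c = 110101101, weight = 6.
  m = 1011 → c = 010000101, weight = 3.
  m = 0111 → c = 100010000, weight = 2.
  m = 1111 → c = 000111000, weight = 3.
Tally weights:
  weight 0: 1 codewords.
  weight 2: 1 codewords.
  weight 3: 4 codewords.
  weight 4: 3 codewords.
  weight 5: 4 codewords.
  weight 6: 3 codewords.
Minimum distance d = smallest w > 0 with A_w > 0 = 2.
Sanity: Σ A_w = 16 = 2^4 = 16 ✓.


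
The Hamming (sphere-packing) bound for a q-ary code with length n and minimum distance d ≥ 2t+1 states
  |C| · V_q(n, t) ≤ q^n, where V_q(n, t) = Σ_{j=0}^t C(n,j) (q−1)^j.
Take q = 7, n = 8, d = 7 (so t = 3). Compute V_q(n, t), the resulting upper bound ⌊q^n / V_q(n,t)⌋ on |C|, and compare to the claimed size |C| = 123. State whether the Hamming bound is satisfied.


V_q(n, t) = 13153, q^n = 5764801, Hamming bound = 438, |C| = 123 ≤ bound (satisfied).

Step 1: Compute V_q(n, t) = Σ_{j=0}^3 C(n, j) (q−1)^j.
  j = 0: C(8,0)·(6)^0 = 1·1 = 1.
  j = 1: C(8,1)·(6)^1 = 8·6 = 48.
  j = 2: C(8,2)·(6)^2 = 28·36 = 1008.
  j = 3: C(8,3)·(6)^3 = 56·216 = 12096.
  V_q(n, t) = 1 + 48 + 1008 + 12096 = 13153.
Step 2: q^n = 7^8 = 5764801.
Step 3: Hamming bound ⌊q^n / V_q(n,t)⌋ = ⌊5764801/13153⌋ = 438.
Step 4: Compare |C| = 123 to 438: satisfied.
The claimed |C| lies below the Hamming bound.


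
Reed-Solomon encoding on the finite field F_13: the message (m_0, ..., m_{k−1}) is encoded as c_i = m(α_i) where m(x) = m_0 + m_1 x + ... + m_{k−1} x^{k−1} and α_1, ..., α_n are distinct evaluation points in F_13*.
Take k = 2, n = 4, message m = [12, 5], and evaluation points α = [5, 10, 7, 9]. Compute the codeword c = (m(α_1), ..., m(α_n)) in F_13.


c = [11, 10, 8, 5]

Message polynomial: m(x) = 12 + 5·x (mod 13).
For each evaluation point α_i, compute m(α_i) mod 13:
  α_1 = 5: Horner steps 5 → 11, so m(5) = 11.
  α_2 = 10: Horner steps 5 → 10, so m(10) = 10.
  α_3 = 7: Horner steps 5 → 8, so m(7) = 8.
  α_4 = 9: Horner steps 5 → 5, so m(9) = 5.
Codeword c = [11, 10, 8, 5] ∈ F_13^4.


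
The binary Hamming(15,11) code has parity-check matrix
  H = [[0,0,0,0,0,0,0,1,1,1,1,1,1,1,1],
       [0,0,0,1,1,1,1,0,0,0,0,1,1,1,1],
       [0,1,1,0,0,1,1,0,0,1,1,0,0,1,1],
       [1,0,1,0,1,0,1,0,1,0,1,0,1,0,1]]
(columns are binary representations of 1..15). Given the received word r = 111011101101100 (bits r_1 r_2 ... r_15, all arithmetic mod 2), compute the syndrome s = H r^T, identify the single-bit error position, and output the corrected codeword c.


s = (0, 1, 1, 0)^T, error position = 6, corrected codeword c = 111010101101100

Compute s = H r^T mod 2 one row at a time:
  s_1 = 0 + 1 + 1 + 0 + 1 + 1 + 0 + 0 = 4 ≡ 0 (mod 2).
  s_2 = 0 + 1 + 1 + 1 + 1 + 1 + 0 + 0 = 5 ≡ 1 (mod 2).
  s_3 = 1 + 1 + 1 + 1 + 1 + 0 + 0 + 0 = 5 ≡ 1 (mod 2).
  s_4 = 1 + 1 + 1 + 1 + 1 + 0 + 1 + 0 = 6 ≡ 0 (mod 2).
s = (0, 1, 1, 0)^T — this equals column 6 of H (binary 0110), so error is at position 6.
Correct: flip bit 6 of r = 111011101101100 to get c = 111010101101100.


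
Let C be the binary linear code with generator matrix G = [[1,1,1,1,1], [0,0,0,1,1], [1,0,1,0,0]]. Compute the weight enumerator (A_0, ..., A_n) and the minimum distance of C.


Weight distribution: A_0 = 1, A_1 = 1, A_2 = 2, A_3 = 2, A_4 = 1, A_5 = 1. Minimum distance d = 1.

Enumerate all 2^3 = 8 messages m ∈ F_2^3.
For each, compute codeword c = mG in F_2^5, then tally its weight.
  m = 000 → c = 00000, weight = 0.
  m = 100 → c = 11111, weight = 5.
  m = 010 → c = 00011, weight = 2.
  m = 110 → c = 11100, weight = 3.
  m = 001 → c = 10100, weight = 2.
  m = 101 → c = 01011, weight = 3.
  m = 011 → c = 10111, weight = 4.
  m = 111 → c = 01000, weight = 1.
Tally weights:
  weight 0: 1 codewords.
  weight 1: 1 codewords.
  weight 2: 2 codewords.
  weight 3: 2 codewords.
  weight 4: 1 codewords.
  weight 5: 1 codewords.
Minimum distance d = smallest w > 0 with A_w > 0 = 1.
Sanity: Σ A_w = 8 = 2^3 = 8 ✓.


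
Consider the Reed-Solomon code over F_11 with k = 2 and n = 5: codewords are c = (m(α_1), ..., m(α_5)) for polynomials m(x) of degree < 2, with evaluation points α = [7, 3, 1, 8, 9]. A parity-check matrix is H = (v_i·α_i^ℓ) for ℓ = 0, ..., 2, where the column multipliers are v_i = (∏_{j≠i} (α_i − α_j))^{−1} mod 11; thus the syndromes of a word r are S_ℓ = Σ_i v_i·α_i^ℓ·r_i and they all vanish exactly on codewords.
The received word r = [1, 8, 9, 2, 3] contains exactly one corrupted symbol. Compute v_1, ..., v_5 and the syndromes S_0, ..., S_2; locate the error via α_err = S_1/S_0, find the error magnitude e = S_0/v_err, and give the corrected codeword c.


S = (3, 3, 3), error at position 3, error magnitude e = 3, c = [1, 8, 6, 2, 3].

Step 1: column multipliers v_i = (∏_{j≠i}(α_i − α_j))^{−1} mod 11.
  i = 1 (α = 7): (7−3)(7−1)(7−8)(7−9) = 4·6·(−1)·(−2) = 48 ≡ 4, so v_1 = 4^{−1} = 3 (mod 11).
  i = 2 (α = 3): (3−7)(3−1)(3−8)(3−9) = (−4)·2·(−5)·(−6) = −240 ≡ 2, so v_2 = 2^{−1} = 6 (mod 11).
  i = 3 (α = 1): (1−7)(1−3)(1−8)(1−9) = (−6)·(−2)·(−7)·(−8) = 672 ≡ 1, so v_3 = 1^{−1} = 1 (mod 11).
  i = 4 (α = 8): (8−7)(8−3)(8−1)(8−9) = 1·5·7·(−1) = −35 ≡ 9, so v_4 = 9^{−1} = 5 (mod 11).
  i = 5 (α = 9): (9−7)(9−3)(9−1)(9−8) = 2·6·8·1 = 96 ≡ 8, so v_5 = 8^{−1} = 7 (mod 11).
  v = [3, 6, 1, 5, 7].
Step 2: syndromes of r = [1, 8, 9, 2, 3] (all sums mod 11).
  S_0 = Σ v_i r_i = 3·1 + 6·8 + 1·9 + 5·2 + 7·3 = 91 ≡ 3.
  S_1 = Σ v_i α_i r_i = 3·7·1 + 6·3·8 + 1·1·9 + 5·8·2 + 7·9·3 = 443 ≡ 3.
  α_i^2 mod 11 = [5, 9, 1, 9, 4].
  S_2 = Σ v_i α_i^2 r_i = 3·5·1 + 6·9·8 + 1·1·9 + 5·9·2 + 7·4·3 = 630 ≡ 3.
  S = (3, 3, 3) ≠ 0, so r is not a codeword (an error is present).
Step 3: locate the error. For a single error e at position i, S_ℓ = v_i·e·α_i^ℓ, so α_err = S_1/S_0.
  S_0^{−1} = 3^{−1} = 4 (mod 11), so α_err = 3·4 = 12 ≡ 1 = α_3. Error position i = 3.
  Consistency check: S_2/S_1 = 3·4 = 12 ≡ 1 = α_err ✓ (single-error assumption holds).
Step 4: error magnitude e = S_0/v_3 = S_0·∏_{j≠3}(α_3 − α_j) = 3·1 = 3 ≡ 3 (mod 11).
Step 5: correct position 3: c_3 = r_3 − e = 9 − 3 ≡ 6 (mod 11). Hence c = [1, 8, 6, 2, 3].
  Check: interpolating c through the α_i gives m(x) = 5 + 1·x (degree < 2) with m(α_i) = c_i for every i, so c is indeed a codeword.


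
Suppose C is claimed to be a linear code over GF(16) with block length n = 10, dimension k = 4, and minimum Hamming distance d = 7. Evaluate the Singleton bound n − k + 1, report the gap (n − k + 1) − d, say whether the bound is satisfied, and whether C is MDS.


Singleton RHS = n − k + 1 = 7, slack = 0, bound satisfied, MDS.

Singleton bound: d ≤ n − k + 1.
Here n = 10, k = 4, so n − k + 1 = 7.
Given d = 7, check d ≤ 7: YES.
Slack = (n − k + 1) − d = 0.
The code is MDS (slack = 0).
Description: the claimed parameters are [10, 4, 7]_16; such a code would be MDS (meets Singleton bound).


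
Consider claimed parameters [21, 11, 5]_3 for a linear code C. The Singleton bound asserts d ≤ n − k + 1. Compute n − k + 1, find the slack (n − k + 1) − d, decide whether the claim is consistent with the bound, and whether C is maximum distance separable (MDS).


Singleton RHS = n − k + 1 = 11, slack = 6, bound satisfied, not MDS.

Singleton bound: d ≤ n − k + 1.
Here n = 21, k = 11, so n − k + 1 = 11.
Given d = 5, check d ≤ 11: YES.
Slack = (n − k + 1) − d = 6.
The code is NOT MDS (slack = 6 > 0).
Description: the claimed parameters are [21, 11, 5]_3; such a code would be non-MDS.


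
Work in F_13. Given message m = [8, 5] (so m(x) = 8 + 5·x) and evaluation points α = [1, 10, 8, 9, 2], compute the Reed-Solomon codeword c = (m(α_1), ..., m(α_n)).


c = [0, 6, 9, 1, 5]

Message polynomial: m(x) = 8 + 5·x (mod 13).
For each evaluation point α_i, compute m(α_i) mod 13:
  α_1 = 1: Horner steps 5 → 0, so m(1) = 0.
  α_2 = 10: Horner steps 5 → 6, so m(10) = 6.
  α_3 = 8: Horner steps 5 → 9, so m(8) = 9.
  α_4 = 9: Horner steps 5 → 1, so m(9) = 1.
  α_5 = 2: Horner steps 5 → 5, so m(2) = 5.
Codeword c = [0, 6, 9, 1, 5] ∈ F_13^5.


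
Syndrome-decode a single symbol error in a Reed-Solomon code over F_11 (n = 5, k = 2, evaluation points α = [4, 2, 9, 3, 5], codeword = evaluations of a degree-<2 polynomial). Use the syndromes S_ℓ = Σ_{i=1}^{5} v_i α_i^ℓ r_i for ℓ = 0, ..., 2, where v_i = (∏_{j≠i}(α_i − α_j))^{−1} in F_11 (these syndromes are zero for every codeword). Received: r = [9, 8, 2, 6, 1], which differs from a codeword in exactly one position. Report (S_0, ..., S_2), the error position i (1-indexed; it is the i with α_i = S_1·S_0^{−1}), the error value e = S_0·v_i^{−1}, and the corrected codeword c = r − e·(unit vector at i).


S = (3, 6, 1), error at position 2, error magnitude e = 5, c = [9, 3, 2, 6, 1].

Step 1: column multipliers v_i = (∏_{j≠i}(α_i − α_j))^{−1} mod 11.
  i = 1 (α = 4): (4−2)(4−9)(4−3)(4−5) = 2·(−5)·1·(−1) = 10 ≡ 10, so v_1 = 10^{−1} = 10 (mod 11).
  i = 2 (α = 2): (2−4)(2−9)(2−3)(2−5) = (−2)·(−7)·(−1)·(−3) = 42 ≡ 9, so v_2 = 9^{−1} = 5 (mod 11).
  i = 3 (α = 9): (9−4)(9−2)(9−3)(9−5) = 5·7·6·4 = 840 ≡ 4, so v_3 = 4^{−1} = 3 (mod 11).
  i = 4 (α = 3): (3−4)(3−2)(3−9)(3−5) = (−1)·1·(−6)·(−2) = −12 ≡ 10, so v_4 = 10^{−1} = 10 (mod 11).
  i = 5 (α = 5): (5−4)(5−2)(5−9)(5−3) = 1·3·(−4)·2 = −24 ≡ 9, so v_5 = 9^{−1} = 5 (mod 11).
  v = [10, 5, 3, 10, 5].
Step 2: syndromes of r = [9, 8, 2, 6, 1] (all sums mod 11).
  S_0 = Σ v_i r_i = 10·9 + 5·8 + 3·2 + 10·6 + 5·1 = 201 ≡ 3.
  S_1 = Σ v_i α_i r_i = 10·4·9 + 5·2·8 + 3·9·2 + 10·3·6 + 5·5·1 = 699 ≡ 6.
  α_i^2 mod 11 = [5, 4, 4, 9, 3].
  S_2 = Σ v_i α_i^2 r_i = 10·5·9 + 5·4·8 + 3·4·2 + 10·9·6 + 5·3·1 = 1189 ≡ 1.
  S = (3, 6, 1) ≠ 0, so r is not a codeword (an error is present).
Step 3: locate the error. For a single error e at position i, S_ℓ = v_i·e·α_i^ℓ, so α_err = S_1/S_0.
  S_0^{−1} = 3^{−1} = 4 (mod 11), so α_err = 6·4 = 24 ≡ 2 = α_2. Error position i = 2.
  Consistency check: S_2/S_1 = 1·2 = 2 ≡ 2 = α_err ✓ (single-error assumption holds).
Step 4: error magnitude e = S_0/v_2 = S_0·∏_{j≠2}(α_2 − α_j) = 3·9 = 27 ≡ 5 (mod 11).
Step 5: correct position 2: c_2 = r_2 − e = 8 − 5 ≡ 3 (mod 11). Hence c = [9, 3, 2, 6, 1].
  Check: interpolating c through the α_i gives m(x) = 8 + 3·x (degree < 2) with m(α_i) = c_i for every i, so c is indeed a codeword.


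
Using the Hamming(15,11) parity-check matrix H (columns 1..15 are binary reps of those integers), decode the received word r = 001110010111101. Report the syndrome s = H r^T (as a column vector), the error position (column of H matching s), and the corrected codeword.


s = (0, 1, 0, 1)^T, error position = 5, corrected codeword c = 001100010111101

Compute s = H r^T mod 2 one row at a time:
  s_1 = 1 + 0 + 1 + 1 + 1 + 1 + 0 + 1 = 6 ≡ 0 (mod 2).
  s_2 = 1 + 1 + 0 + 0 + 1 + 1 + 0 + 1 = 5 ≡ 1 (mod 2).
  s_3 = 0 + 1 + 0 + 0 + 1 + 1 + 0 + 1 = 4 ≡ 0 (mod 2).
  s_4 = 0 + 1 + 1 + 0 + 0 + 1 + 1 + 1 = 5 ≡ 1 (mod 2).
s = (0, 1, 0, 1)^T — this equals column 5 of H (binary 0101), so error is at position 5.
Correct: flip bit 5 of r = 001110010111101 to get c = 001100010111101.


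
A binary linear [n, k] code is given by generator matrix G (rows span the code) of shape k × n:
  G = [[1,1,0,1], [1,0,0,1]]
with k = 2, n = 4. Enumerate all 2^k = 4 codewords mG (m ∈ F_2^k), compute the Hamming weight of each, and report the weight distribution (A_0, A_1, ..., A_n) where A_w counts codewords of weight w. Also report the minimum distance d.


Weight distribution: A_0 = 1, A_1 = 1, A_2 = 1, A_3 = 1. Minimum distance d = 1.

Enumerate all 2^2 = 4 messages m ∈ F_2^2.
For each, compute codeword c = mG in F_2^4, then tally its weight.
  m = 00 → c = 0000, weight = 0.
  m = 10 → c = 1101, weight = 3.
  m = 01 → c = 1001, weight = 2.
  m = 11 → c = 0100, weight = 1.
Tally weights:
  weight 0: 1 codewords.
  weight 1: 1 codewords.
  weight 2: 1 codewords.
  weight 3: 1 codewords.
Minimum distance d = smallest w > 0 with A_w > 0 = 1.
Sanity: Σ A_w = 4 = 2^2 = 4 ✓.


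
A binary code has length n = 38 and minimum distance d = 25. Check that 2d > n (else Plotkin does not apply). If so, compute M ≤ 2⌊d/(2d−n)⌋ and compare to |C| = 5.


Plotkin bound M ≤ 4; given |C| = 5 > bound (violated).

Check applicability: 2d = 50, n = 38.
2d − n = 12 > 0, so Plotkin applies.
Compute d/(2d−n) = 25/12 ≈ 2.0833.
⌊d/(2d−n)⌋ = 2.
Plotkin bound: M ≤ 2·2 = 4.
Given |C| = 5, check: VIOLATED.
This |C| is above the Plotkin bound, so no binary code with n = 38, d = 25 and 5 codewords exists.


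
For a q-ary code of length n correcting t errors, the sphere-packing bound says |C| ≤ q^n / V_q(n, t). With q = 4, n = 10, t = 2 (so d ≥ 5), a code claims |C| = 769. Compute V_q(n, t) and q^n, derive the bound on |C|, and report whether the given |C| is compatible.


V_q(n, t) = 436, q^n = 1048576, Hamming bound = 2404, |C| = 769 ≤ bound (satisfied).

Step 1: Compute V_q(n, t) = Σ_{j=0}^2 C(n, j) (q−1)^j.
  j = 0: C(10,0)·(3)^0 = 1·1 = 1.
  j = 1: C(10,1)·(3)^1 = 10·3 = 30.
  j = 2: C(10,2)·(3)^2 = 45·9 = 405.
  V_q(n, t) = 1 + 30 + 405 = 436.
Step 2: q^n = 4^10 = 1048576.
Step 3: Hamming bound ⌊q^n / V_q(n,t)⌋ = ⌊1048576/436⌋ = 2404.
Step 4: Compare |C| = 769 to 2404: satisfied.
The claimed |C| lies below the Hamming bound.


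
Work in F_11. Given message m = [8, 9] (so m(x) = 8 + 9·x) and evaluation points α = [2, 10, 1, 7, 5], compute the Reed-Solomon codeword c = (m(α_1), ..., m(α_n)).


c = [4, 10, 6, 5, 9]

Message polynomial: m(x) = 8 + 9·x (mod 11).
For each evaluation point α_i, compute m(α_i) mod 11:
  α_1 = 2: Horner steps 9 → 4, so m(2) = 4.
  α_2 = 10: Horner steps 9 → 10, so m(10) = 10.
  α_3 = 1: Horner steps 9 → 6, so m(1) = 6.
  α_4 = 7: Horner steps 9 → 5, so m(7) = 5.
  α_5 = 5: Horner steps 9 → 9, so m(5) = 9.
Codeword c = [4, 10, 6, 5, 9] ∈ F_11^5.


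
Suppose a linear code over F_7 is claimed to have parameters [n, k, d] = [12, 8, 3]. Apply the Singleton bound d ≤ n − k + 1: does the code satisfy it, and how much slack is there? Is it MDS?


Singleton RHS = n − k + 1 = 5, slack = 2, bound satisfied, not MDS.

Singleton bound: d ≤ n − k + 1.
Here n = 12, k = 8, so n − k + 1 = 5.
Given d = 3, check d ≤ 5: YES.
Slack = (n − k + 1) − d = 2.
The code is NOT MDS (slack = 2 > 0).
Description: the claimed parameters are [12, 8, 3]_7; such a code would be non-MDS.


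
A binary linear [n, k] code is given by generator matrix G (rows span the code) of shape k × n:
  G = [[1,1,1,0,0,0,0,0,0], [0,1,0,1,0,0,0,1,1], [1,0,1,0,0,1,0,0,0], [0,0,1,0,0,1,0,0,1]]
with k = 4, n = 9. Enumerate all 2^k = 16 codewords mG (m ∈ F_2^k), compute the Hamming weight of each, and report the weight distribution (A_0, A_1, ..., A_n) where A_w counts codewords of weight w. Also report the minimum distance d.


Weight distribution: A_0 = 1, A_2 = 2, A_3 = 5, A_4 = 5, A_5 = 2, A_7 = 1. Minimum distance d = 2.

Enumerate all 2^4 = 16 messages m ∈ F_2^4.
For each, compute codeword c = mG in F_2^9, then tally its weight.
  m = 0000 → c = 000000000, weight = 0.
  m = 1000 → c = 111000000, weight = 3.
  m = 0100 → c = 010100011, weight = 4.
  m = 1100 → c = 101100011, weight = 5.
  m = 0010 → c = 101001000, weight = 3.
  m = 1010 → c = 010001000, weight = 2.
  m = 0110 → c = 111101011, weight = 7.
  m = 1110 → c = 000101011, weight = 4.
  m = 0001 → c = 001001001, weight = 3.
  m = 1001 → c = 110001001, weight = 4.
  m = 0101 → c = 011101010, weight = 5.
  m = 1101 → c = 100101010, weight = 4.
  m = 0011 → c = 100000001, weight = 2.
  m = 1011 → c = 011000001, weight = 3.
  m = 0111 → c = 110100010, weight = 4.
  m = 1111 → c = 001100010, weight = 3.
Tally weights:
  weight 0: 1 codewords.
  weight 2: 2 codewords.
  weight 3: 5 codewords.
  weight 4: 5 codewords.
  weight 5: 2 codewords.
  weight 7: 1 codewords.
Minimum distance d = smallest w > 0 with A_w > 0 = 2.
Sanity: Σ A_w = 16 = 2^4 = 16 ✓.


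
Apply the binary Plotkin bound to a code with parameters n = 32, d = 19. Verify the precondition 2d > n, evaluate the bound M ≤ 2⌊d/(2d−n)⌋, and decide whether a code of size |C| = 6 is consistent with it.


Plotkin bound M ≤ 6; given |C| = 6 ≤ bound (satisfied).

Check applicability: 2d = 38, n = 32.
2d − n = 6 > 0, so Plotkin applies.
Compute d/(2d−n) = 19/6 ≈ 3.1667.
⌊d/(2d−n)⌋ = 3.
Plotkin bound: M ≤ 2·3 = 6.
Given |C| = 6, check: satisfied.
This |C| is at the Plotkin bound.


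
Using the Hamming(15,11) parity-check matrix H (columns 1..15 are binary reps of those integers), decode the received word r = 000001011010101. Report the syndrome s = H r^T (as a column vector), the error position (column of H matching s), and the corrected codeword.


s = (1, 1, 1, 0)^T, error position = 14, corrected codeword c = 000001011010111

Compute s = H r^T mod 2 one row at a time:
  s_1 = 1 + 1 + 0 + 1 + 0 + 1 + 0 + 1 = 5 ≡ 1 (mod 2).
  s_2 = 0 + 0 + 1 + 0 + 0 + 1 + 0 + 1 = 3 ≡ 1 (mod 2).
  s_3 = 0 + 0 + 1 + 0 + 0 + 1 + 0 + 1 = 3 ≡ 1 (mod 2).
  s_4 = 0 + 0 + 0 + 0 + 1 + 1 + 1 + 1 = 4 ≡ 0 (mod 2).
s = (1, 1, 1, 0)^T — this equals column 14 of H (binary 1110), so error is at position 14.
Correct: flip bit 14 of r = 000001011010101 to get c = 000001011010111.


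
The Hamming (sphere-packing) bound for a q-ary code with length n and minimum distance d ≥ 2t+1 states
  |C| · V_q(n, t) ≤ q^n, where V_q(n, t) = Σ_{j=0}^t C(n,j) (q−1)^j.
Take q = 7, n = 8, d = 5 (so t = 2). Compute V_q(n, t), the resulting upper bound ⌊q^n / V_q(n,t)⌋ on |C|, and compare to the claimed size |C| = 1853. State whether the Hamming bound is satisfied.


V_q(n, t) = 1057, q^n = 5764801, Hamming bound = 5453, |C| = 1853 ≤ bound (satisfied).

Step 1: Compute V_q(n, t) = Σ_{j=0}^2 C(n, j) (q−1)^j.
  j = 0: C(8,0)·(6)^0 = 1·1 = 1.
  j = 1: C(8,1)·(6)^1 = 8·6 = 48.
  j = 2: C(8,2)·(6)^2 = 28·36 = 1008.
  V_q(n, t) = 1 + 48 + 1008 = 1057.
Step 2: q^n = 7^8 = 5764801.
Step 3: Hamming bound ⌊q^n / V_q(n,t)⌋ = ⌊5764801/1057⌋ = 5453.
Step 4: Compare |C| = 1853 to 5453: satisfied.
The claimed |C| lies below the Hamming bound.


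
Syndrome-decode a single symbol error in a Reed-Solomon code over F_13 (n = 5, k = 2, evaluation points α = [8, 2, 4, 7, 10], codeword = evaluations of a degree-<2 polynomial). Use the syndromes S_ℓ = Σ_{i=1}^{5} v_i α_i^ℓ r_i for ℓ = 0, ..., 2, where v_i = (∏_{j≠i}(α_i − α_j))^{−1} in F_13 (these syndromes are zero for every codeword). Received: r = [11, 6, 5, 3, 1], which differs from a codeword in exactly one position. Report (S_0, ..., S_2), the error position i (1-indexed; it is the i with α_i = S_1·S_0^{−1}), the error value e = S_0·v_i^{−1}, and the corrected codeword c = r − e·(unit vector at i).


S = (9, 5, 10), error at position 2, error magnitude e = 4, c = [11, 2, 5, 3, 1].

Step 1: column multipliers v_i = (∏_{j≠i}(α_i − α_j))^{−1} mod 13.
  i = 1 (α = 8): (8−2)(8−4)(8−7)(8−10) = 6·4·1·(−2) = −48 ≡ 4, so v_1 = 4^{−1} = 10 (mod 13).
  i = 2 (α = 2): (2−8)(2−4)(2−7)(2−10) = (−6)·(−2)·(−5)·(−8) = 480 ≡ 12, so v_2 = 12^{−1} = 12 (mod 13).
  i = 3 (α = 4): (4−8)(4−2)(4−7)(4−10) = (−4)·2·(−3)·(−6) = −144 ≡ 12, so v_3 = 12^{−1} = 12 (mod 13).
  i = 4 (α = 7): (7−8)(7−2)(7−4)(7−10) = (−1)·5·3·(−3) = 45 ≡ 6, so v_4 = 6^{−1} = 11 (mod 13).
  i = 5 (α = 10): (10−8)(10−2)(10−4)(10−7) = 2·8·6·3 = 288 ≡ 2, so v_5 = 2^{−1} = 7 (mod 13).
  v = [10, 12, 12, 11, 7].
Step 2: syndromes of r = [11, 6, 5, 3, 1] (all sums mod 13).
  S_0 = Σ v_i r_i = 10·11 + 12·6 + 12·5 + 11·3 + 7·1 = 282 ≡ 9.
  S_1 = Σ v_i α_i r_i = 10·8·11 + 12·2·6 + 12·4·5 + 11·7·3 + 7·10·1 = 1565 ≡ 5.
  α_i^2 mod 13 = [12, 4, 3, 10, 9].
  S_2 = Σ v_i α_i^2 r_i = 10·12·11 + 12·4·6 + 12·3·5 + 11·10·3 + 7·9·1 = 2181 ≡ 10.
  S = (9, 5, 10) ≠ 0, so r is not a codeword (an error is present).
Step 3: locate the error. For a single error e at position i, S_ℓ = v_i·e·α_i^ℓ, so α_err = S_1/S_0.
  S_0^{−1} = 9^{−1} = 3 (mod 13), so α_err = 5·3 = 15 ≡ 2 = α_2. Error position i = 2.
  Consistency check: S_2/S_1 = 10·8 = 80 ≡ 2 = α_err ✓ (single-error assumption holds).
Step 4: error magnitude e = S_0/v_2 = S_0·∏_{j≠2}(α_2 − α_j) = 9·12 = 108 ≡ 4 (mod 13).
Step 5: correct position 2: c_2 = r_2 − e = 6 − 4 ≡ 2 (mod 13). Hence c = [11, 2, 5, 3, 1].
  Check: interpolating c through the α_i gives m(x) = 12 + 8·x (degree < 2) with m(α_i) = c_i for every i, so c is indeed a codeword.


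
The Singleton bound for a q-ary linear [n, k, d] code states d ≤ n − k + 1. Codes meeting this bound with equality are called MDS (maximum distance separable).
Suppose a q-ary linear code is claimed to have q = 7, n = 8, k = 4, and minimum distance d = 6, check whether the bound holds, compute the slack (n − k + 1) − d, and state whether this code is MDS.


Singleton RHS = n − k + 1 = 5, slack = -1, bound violated (no such code; not MDS).

Singleton bound: d ≤ n − k + 1.
Here n = 8, k = 4, so n − k + 1 = 5.
Given d = 6, check d ≤ 5: NO.
Slack = (n − k + 1) − d = -1.
The slack is negative: d = 6 exceeds n − k + 1 = 5 by 1, so the Singleton bound is violated and no linear [8, 4, 6]_7 code can exist. In particular it is not MDS (MDS requires d = n − k + 1 exactly).
Description: the claimed parameters are [8, 4, 6]_7; such a code would be impossible (violates the Singleton bound).
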